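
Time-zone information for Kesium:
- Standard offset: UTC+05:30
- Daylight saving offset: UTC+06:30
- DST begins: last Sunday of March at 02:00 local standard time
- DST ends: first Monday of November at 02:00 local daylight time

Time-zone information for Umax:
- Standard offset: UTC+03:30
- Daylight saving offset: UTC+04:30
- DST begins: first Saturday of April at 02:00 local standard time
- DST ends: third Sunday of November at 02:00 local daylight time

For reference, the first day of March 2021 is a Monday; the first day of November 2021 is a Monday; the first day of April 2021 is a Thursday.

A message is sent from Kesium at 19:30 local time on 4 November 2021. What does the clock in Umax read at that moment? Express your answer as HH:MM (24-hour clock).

1 March 2021 is a Monday, so Sundays fall on 7, 14, 21, 28; the last is March 28.
1 November 2021 is a Monday, so the first Monday is November 1.
4 November 2021 does not fall between 28 March and 1 November, so daylight saving is not in effect and Kesium is at UTC+05:30.
19:30 Kesium − 5h30m = 14:00 UTC.
1 April 2021 is a Thursday, so the first Saturday is April 3.
1 November 2021 is a Monday, so the first Sunday is November 7 and the third is November 21.
At the standard offset (UTC+03:30), 14:00 UTC + 3h30m = 17:30 Umax standard time.
The standard-time date in Umax, 4 November 2021, falls between 3 April and 21 November, so daylight saving is in effect and Umax is at UTC+04:30.
14:00 UTC + 4h30m = 18:30 Umax.

18:30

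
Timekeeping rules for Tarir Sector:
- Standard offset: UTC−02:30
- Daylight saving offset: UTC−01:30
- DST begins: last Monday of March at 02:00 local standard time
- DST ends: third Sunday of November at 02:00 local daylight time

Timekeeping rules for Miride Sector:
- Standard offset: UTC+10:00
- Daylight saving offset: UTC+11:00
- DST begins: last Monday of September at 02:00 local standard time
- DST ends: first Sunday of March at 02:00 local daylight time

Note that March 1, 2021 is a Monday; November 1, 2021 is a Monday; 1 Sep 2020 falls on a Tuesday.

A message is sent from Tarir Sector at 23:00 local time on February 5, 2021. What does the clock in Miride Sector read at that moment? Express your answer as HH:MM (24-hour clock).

12:30

1 March 2021 is a Monday, so Mondays fall on 1, 8, 15, 22, 29; the last is March 29.
1 November 2021 is a Monday, so the first Sunday is November 7 and the third is November 21.
February 5, 2021 does not fall between 29 March and 21 November, so daylight saving is not in effect and Tarir Sector is at UTC−02:30.
23:00 Tarir Sector + 2h30m = 01:30 UTC (rolling into the next day, 6 February 2021).
1 September 2020 is a Tuesday, so Mondays fall on 7, 14, 21, 28; the last is September 28.
1 March 2021 is a Monday, so the first Sunday is March 7.
At the standard offset (UTC+10:00), 01:30 UTC + 10h = 11:30 Miride Sector standard time.
Daylight saving runs 28 September 2020 – 7 March 2021; the standard-time date in Miride Sector, February 6, 2021, is inside that window, so Miride Sector is at UTC+11:00.
01:30 UTC + 11h = 12:30 Miride Sector.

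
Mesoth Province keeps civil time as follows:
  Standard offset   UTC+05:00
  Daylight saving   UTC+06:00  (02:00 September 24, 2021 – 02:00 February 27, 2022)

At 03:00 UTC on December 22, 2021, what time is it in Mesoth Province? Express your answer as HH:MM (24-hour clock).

09:00

At the standard offset (UTC+05:00), 03:00 UTC + 5h = 08:00 Mesoth Province standard time.
The standard-time date in Mesoth Province, December 22, 2021, falls between 24 September 2021 and 27 February 2022, so daylight saving is in effect and Mesoth Province is at UTC+06:00.
03:00 UTC + 6h = 09:00 local.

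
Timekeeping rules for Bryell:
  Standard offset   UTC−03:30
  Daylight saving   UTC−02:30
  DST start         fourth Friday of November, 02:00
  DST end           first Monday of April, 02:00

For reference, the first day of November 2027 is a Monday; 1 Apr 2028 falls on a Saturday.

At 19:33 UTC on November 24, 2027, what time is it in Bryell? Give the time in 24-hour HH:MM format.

1 November 2027 is a Monday, so the first Friday is November 5 and the fourth is November 26.
1 April 2028 is a Saturday, so the first Monday is April 3.
At the standard offset (UTC−03:30), 19:33 UTC − 3h30m = 16:03 Bryell standard time.
Daylight saving runs 26 November 2027 – 3 April 2028; the standard-time date in Bryell, November 24, 2027, is outside that window, so Bryell is on standard time at UTC−03:30.
19:33 UTC − 3h30m = 16:03 local.

16:03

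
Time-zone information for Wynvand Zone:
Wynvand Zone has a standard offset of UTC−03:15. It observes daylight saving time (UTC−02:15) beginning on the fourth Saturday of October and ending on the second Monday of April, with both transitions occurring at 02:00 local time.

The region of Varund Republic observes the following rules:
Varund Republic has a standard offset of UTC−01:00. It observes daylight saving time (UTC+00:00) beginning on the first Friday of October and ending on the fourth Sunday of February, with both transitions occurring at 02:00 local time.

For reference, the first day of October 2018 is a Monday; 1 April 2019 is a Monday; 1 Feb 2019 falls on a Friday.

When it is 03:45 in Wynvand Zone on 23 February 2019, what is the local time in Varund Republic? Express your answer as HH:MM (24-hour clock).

06:00

1 October 2018 is a Monday, so the first Saturday is October 6 and the fourth is October 27.
1 April 2019 is a Monday, so the first Monday is April 1 and the second is April 8.
23 February 2019 lies within the daylight-saving period (27 October 2018 – 8 April 2019), so Wynvand Zone is on daylight time, UTC−02:15.
03:45 Wynvand Zone + 2h15m = 06:00 UTC.
1 October 2018 is a Monday, so the first Friday is October 5.
1 February 2019 is a Friday, so the first Sunday is February 3 and the fourth is February 24.
At the standard offset (UTC−01:00), 06:00 UTC − 1h = 05:00 Varund Republic standard time.
Daylight saving runs 5 October 2018 – 24 February 2019; the standard-time date in Varund Republic, 23 February 2019, is inside that window, so Varund Republic is at UTC+00:00.
06:00 UTC + 0h = 06:00 Varund Republic.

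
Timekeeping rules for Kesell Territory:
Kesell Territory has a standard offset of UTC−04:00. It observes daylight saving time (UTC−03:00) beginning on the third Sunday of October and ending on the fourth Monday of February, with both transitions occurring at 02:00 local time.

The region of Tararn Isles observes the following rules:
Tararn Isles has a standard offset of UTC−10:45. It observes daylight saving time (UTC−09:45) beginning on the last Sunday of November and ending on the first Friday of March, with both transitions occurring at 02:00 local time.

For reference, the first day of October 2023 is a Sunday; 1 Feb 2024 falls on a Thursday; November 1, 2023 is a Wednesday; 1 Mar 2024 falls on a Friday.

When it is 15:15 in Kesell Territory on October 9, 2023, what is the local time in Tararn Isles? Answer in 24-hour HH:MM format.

1 October 2023 is a Sunday, so the first Sunday is October 1 and the third is October 15.
1 February 2024 is a Thursday, so the first Monday is February 5 and the fourth is February 26.
October 9, 2023 is outside the daylight-saving period (15 October 2023 – 26 February 2024), so Kesell Territory is on standard time, UTC−04:00.
15:15 Kesell Territory + 4h = 19:15 UTC.
1 November 2023 is a Wednesday, so Sundays fall on 5, 12, 19, 26; the last is November 26.
1 March 2024 is a Friday, so the first Friday is March 1.
At the standard offset (UTC−10:45), 19:15 UTC − 10h45m = 08:30 Tararn Isles standard time.
The standard-time date in Tararn Isles, October 9, 2023, does not fall between 26 November 2023 and 1 March 2024, so daylight saving is not in effect and Tararn Isles is at UTC−10:45.
19:15 UTC − 10h45m = 08:30 Tararn Isles.

08:30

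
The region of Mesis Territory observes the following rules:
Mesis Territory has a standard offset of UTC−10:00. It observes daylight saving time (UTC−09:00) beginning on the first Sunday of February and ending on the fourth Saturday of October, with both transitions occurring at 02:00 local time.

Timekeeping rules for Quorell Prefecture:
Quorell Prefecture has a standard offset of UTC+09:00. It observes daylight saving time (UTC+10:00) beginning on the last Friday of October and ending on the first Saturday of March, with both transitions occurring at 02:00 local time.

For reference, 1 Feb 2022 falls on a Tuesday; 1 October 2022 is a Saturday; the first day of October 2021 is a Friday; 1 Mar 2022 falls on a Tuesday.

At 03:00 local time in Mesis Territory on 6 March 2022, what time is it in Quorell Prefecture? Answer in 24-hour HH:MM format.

21:00

1 February 2022 is a Tuesday, so the first Sunday is February 6.
1 October 2022 is a Saturday, so the first Saturday is October 1 and the fourth is October 22.
6 March 2022 falls between 6 February and 22 October, so daylight saving is in effect and Mesis Territory is at UTC−09:00.
03:00 Mesis Territory + 9h = 12:00 UTC.
1 October 2021 is a Friday, so Fridays fall on 1, 8, 15, 22, 29; the last is October 29.
1 March 2022 is a Tuesday, so the first Saturday is March 5.
At the standard offset (UTC+09:00), 12:00 UTC + 9h = 21:00 Quorell Prefecture standard time.
Daylight saving runs 29 October 2021 – 5 March 2022; the standard-time date in Quorell Prefecture, 6 March 2022, is outside that window, so Quorell Prefecture is on standard time at UTC+09:00.
12:00 UTC + 9h = 21:00 Quorell Prefecture.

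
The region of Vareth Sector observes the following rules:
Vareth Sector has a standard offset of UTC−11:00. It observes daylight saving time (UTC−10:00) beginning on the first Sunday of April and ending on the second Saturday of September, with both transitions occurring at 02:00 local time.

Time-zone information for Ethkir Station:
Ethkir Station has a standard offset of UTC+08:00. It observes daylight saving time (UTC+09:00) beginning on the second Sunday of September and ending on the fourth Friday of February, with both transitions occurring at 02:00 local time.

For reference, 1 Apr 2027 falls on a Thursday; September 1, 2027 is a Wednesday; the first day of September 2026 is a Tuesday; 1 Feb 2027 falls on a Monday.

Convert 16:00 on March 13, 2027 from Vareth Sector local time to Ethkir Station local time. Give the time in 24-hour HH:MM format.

11:00

1 April 2027 is a Thursday, so the first Sunday is April 4.
1 September 2027 is a Wednesday, so the first Saturday is September 4 and the second is September 11.
March 13, 2027 is outside the daylight-saving period (4 April – 11 September), so Vareth Sector is on standard time, UTC−11:00.
16:00 Vareth Sector + 11h = 03:00 UTC (rolling into the next day, 14 March 2027).
1 September 2026 is a Tuesday, so the first Sunday is September 6 and the second is September 13.
1 February 2027 is a Monday, so the first Friday is February 5 and the fourth is February 26.
At the standard offset (UTC+08:00), 03:00 UTC + 8h = 11:00 Ethkir Station standard time.
The standard-time date in Ethkir Station, March 14, 2027, does not fall between 13 September 2026 and 26 February 2027, so daylight saving is not in effect and Ethkir Station is at UTC+08:00.
03:00 UTC + 8h = 11:00 Ethkir Station.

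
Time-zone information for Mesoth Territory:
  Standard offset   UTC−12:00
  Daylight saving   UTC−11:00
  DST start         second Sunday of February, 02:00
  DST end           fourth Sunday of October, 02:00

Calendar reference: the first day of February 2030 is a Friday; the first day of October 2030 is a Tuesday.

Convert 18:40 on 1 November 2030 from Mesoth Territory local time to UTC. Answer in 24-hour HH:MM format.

1 February 2030 is a Friday, so the first Sunday is February 3 and the second is February 10.
1 October 2030 is a Tuesday, so the first Sunday is October 6 and the fourth is October 27.
Daylight saving runs 10 February – 27 October; 1 November 2030 is outside that window, so Mesoth Territory is on standard time at UTC−12:00.
18:40 local + 12h = 06:40 UTC (rolling into the next day, 2 November 2030).

06:40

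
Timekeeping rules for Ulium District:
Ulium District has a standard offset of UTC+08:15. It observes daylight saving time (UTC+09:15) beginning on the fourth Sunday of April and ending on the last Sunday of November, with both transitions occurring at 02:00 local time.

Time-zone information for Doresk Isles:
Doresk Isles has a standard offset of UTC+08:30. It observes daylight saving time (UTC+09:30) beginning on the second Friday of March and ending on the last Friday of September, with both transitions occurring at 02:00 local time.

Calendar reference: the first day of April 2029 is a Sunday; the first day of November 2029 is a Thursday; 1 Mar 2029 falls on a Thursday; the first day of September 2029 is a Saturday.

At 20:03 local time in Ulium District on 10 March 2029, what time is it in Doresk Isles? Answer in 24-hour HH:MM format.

21:18

1 April 2029 is a Sunday, so the first Sunday is April 1 and the fourth is April 22.
1 November 2029 is a Thursday, so Sundays fall on 4, 11, 18, 25; the last is November 25.
Daylight saving runs 22 April – 25 November; 10 March 2029 is outside that window, so Ulium District is on standard time at UTC+08:15.
20:03 Ulium District − 8h15m = 11:48 UTC.
1 March 2029 is a Thursday, so the first Friday is March 2 and the second is March 9.
1 September 2029 is a Saturday, so Fridays fall on 7, 14, 21, 28; the last is September 28.
At the standard offset (UTC+08:30), 11:48 UTC + 8h30m = 20:18 Doresk Isles standard time.
The standard-time date in Doresk Isles, 10 March 2029, falls between 9 March and 28 September, so daylight saving is in effect and Doresk Isles is at UTC+09:30.
11:48 UTC + 9h30m = 21:18 Doresk Isles.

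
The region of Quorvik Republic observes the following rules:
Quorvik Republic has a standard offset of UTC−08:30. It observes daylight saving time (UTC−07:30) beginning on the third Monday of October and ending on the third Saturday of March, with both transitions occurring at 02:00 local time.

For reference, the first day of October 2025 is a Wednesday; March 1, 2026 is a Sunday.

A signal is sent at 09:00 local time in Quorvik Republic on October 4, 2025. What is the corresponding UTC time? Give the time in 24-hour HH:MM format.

1 October 2025 is a Wednesday, so the first Monday is October 6 and the third is October 20.
1 March 2026 is a Sunday, so the first Saturday is March 7 and the third is March 21.
October 4, 2025 is outside the daylight-saving period (20 October 2025 – 21 March 2026), so Quorvik Republic is on standard time, UTC−08:30.
09:00 local + 8h30m = 17:30 UTC.

17:30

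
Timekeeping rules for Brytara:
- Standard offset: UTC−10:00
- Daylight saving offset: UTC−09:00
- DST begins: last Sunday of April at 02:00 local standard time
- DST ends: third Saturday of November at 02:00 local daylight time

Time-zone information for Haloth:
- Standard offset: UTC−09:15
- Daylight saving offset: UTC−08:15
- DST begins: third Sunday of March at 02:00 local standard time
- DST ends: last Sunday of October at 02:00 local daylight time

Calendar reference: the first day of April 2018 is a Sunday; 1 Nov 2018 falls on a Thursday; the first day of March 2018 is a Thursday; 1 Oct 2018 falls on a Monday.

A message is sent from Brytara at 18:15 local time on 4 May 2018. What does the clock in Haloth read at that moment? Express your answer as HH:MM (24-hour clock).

19:00

1 April 2018 is a Sunday, so Sundays fall on 1, 8, 15, 22, 29; the last is April 29.
1 November 2018 is a Thursday, so the first Saturday is November 3 and the third is November 17.
Daylight saving runs 29 April – 17 November; 4 May 2018 is inside that window, so Brytara is at UTC−09:00.
18:15 Brytara + 9h = 03:15 UTC (rolling into the next day, 5 May 2018).
1 March 2018 is a Thursday, so the first Sunday is March 4 and the third is March 18.
1 October 2018 is a Monday, so Sundays fall on 7, 14, 21, 28; the last is October 28.
At the standard offset (UTC−09:15), 03:15 UTC − 9h15m = 18:00 Haloth standard time (rolling into the previous day, 4 May 2018).
Daylight saving runs 18 March – 28 October; the standard-time date in Haloth, 4 May 2018, is inside that window, so Haloth is at UTC−08:15.
03:15 UTC − 8h15m = 19:00 Haloth (rolling into the previous day, 4 May 2018).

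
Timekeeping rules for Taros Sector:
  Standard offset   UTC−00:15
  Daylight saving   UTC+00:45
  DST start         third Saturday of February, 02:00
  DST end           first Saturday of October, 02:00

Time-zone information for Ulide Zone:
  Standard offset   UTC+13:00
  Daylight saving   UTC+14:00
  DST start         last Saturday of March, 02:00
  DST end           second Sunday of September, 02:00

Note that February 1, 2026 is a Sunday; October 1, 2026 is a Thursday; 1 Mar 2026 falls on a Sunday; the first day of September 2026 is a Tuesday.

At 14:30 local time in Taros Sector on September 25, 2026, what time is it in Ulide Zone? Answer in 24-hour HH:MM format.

02:45

1 February 2026 is a Sunday, so the first Saturday is February 7 and the third is February 21.
1 October 2026 is a Thursday, so the first Saturday is October 3.
September 25, 2026 falls between 21 February and 3 October, so daylight saving is in effect and Taros Sector is at UTC+00:45.
14:30 Taros Sector − 0h45m = 13:45 UTC.
1 March 2026 is a Sunday, so Saturdays fall on 7, 14, 21, 28; the last is March 28.
1 September 2026 is a Tuesday, so the first Sunday is September 6 and the second is September 13.
At the standard offset (UTC+13:00), 13:45 UTC + 13h = 02:45 Ulide Zone standard time (rolling into the next day, 26 September 2026).
The standard-time date in Ulide Zone, September 26, 2026, is outside the daylight-saving period (28 March – 13 September), so Ulide Zone is on standard time, UTC+13:00.
13:45 UTC + 13h = 02:45 Ulide Zone (rolling into the next day, 26 September 2026).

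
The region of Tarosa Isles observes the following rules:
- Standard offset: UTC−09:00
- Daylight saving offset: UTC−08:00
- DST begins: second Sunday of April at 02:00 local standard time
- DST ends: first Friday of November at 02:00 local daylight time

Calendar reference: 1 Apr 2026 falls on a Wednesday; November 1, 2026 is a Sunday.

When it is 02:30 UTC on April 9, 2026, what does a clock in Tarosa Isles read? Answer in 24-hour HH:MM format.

1 April 2026 is a Wednesday, so the first Sunday is April 5 and the second is April 12.
1 November 2026 is a Sunday, so the first Friday is November 6.
At the standard offset (UTC−09:00), 02:30 UTC − 9h = 17:30 Tarosa Isles standard time (rolling into the previous day, 8 April 2026).
Daylight saving runs 12 April – 6 November; the standard-time date in Tarosa Isles, April 8, 2026, is outside that window, so Tarosa Isles is on standard time at UTC−09:00.
02:30 UTC − 9h = 17:30 local (rolling into the previous day, 8 April 2026).

17:30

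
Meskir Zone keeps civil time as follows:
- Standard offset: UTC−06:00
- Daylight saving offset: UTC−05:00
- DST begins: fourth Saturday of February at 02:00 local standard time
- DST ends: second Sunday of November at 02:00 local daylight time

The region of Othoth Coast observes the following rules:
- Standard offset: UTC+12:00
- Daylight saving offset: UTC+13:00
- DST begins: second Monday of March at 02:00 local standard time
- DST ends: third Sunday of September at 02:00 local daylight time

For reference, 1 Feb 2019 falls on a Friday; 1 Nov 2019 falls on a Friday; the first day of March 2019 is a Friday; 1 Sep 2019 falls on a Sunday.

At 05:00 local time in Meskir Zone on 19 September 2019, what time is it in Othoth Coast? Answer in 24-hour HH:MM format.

1 February 2019 is a Friday, so the first Saturday is February 2 and the fourth is February 23.
1 November 2019 is a Friday, so the first Sunday is November 3 and the second is November 10.
19 September 2019 falls between 23 February and 10 November, so daylight saving is in effect and Meskir Zone is at UTC−05:00.
05:00 Meskir Zone + 5h = 10:00 UTC.
1 March 2019 is a Friday, so the first Monday is March 4 and the second is March 11.
1 September 2019 is a Sunday, so the first Sunday is September 1 and the third is September 15.
At the standard offset (UTC+12:00), 10:00 UTC + 12h = 22:00 Othoth Coast standard time.
The standard-time date in Othoth Coast, 19 September 2019, does not fall between 11 March and 15 September, so daylight saving is not in effect and Othoth Coast is at UTC+12:00.
10:00 UTC + 12h = 22:00 Othoth Coast.

22:00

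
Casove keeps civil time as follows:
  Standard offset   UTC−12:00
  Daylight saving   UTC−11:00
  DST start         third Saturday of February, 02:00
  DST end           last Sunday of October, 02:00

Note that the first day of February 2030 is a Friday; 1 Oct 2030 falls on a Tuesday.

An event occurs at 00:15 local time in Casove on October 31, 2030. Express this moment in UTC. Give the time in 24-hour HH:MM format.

1 February 2030 is a Friday, so the first Saturday is February 2 and the third is February 16.
1 October 2030 is a Tuesday, so Sundays fall on 6, 13, 20, 27; the last is October 27.
Daylight saving runs 16 February – 27 October; October 31, 2030 is outside that window, so Casove is on standard time at UTC−12:00.
00:15 local + 12h = 12:15 UTC.

12:15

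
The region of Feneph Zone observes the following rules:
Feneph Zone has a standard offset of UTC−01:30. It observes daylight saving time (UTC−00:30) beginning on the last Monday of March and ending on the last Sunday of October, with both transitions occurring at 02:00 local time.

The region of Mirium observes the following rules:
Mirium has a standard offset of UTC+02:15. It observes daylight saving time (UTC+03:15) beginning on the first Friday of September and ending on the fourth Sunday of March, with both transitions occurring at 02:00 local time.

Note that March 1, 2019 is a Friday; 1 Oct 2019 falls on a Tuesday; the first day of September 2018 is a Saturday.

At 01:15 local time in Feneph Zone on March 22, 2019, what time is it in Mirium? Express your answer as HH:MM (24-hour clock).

1 March 2019 is a Friday, so Mondays fall on 4, 11, 18, 25; the last is March 25.
1 October 2019 is a Tuesday, so Sundays fall on 6, 13, 20, 27; the last is October 27.
Daylight saving runs 25 March – 27 October; March 22, 2019 is outside that window, so Feneph Zone is on standard time at UTC−01:30.
01:15 Feneph Zone + 1h30m = 02:45 UTC.
1 September 2018 is a Saturday, so the first Friday is September 7.
1 March 2019 is a Friday, so the first Sunday is March 3 and the fourth is March 24.
At the standard offset (UTC+02:15), 02:45 UTC + 2h15m = 05:00 Mirium standard time.
The standard-time date in Mirium, March 22, 2019, lies within the daylight-saving period (7 September 2018 – 24 March 2019), so Mirium is on daylight time, UTC+03:15.
02:45 UTC + 3h15m = 06:00 Mirium.

06:00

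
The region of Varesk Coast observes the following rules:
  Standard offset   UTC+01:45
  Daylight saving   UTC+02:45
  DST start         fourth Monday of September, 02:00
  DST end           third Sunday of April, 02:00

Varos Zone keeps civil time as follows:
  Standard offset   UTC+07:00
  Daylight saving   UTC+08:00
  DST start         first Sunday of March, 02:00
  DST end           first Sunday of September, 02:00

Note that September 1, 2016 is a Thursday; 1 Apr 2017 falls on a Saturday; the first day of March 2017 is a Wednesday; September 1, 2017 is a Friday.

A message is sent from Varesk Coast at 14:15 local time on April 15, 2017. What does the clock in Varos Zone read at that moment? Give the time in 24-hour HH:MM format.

1 September 2016 is a Thursday, so the first Monday is September 5 and the fourth is September 26.
1 April 2017 is a Saturday, so the first Sunday is April 2 and the third is April 16.
Daylight saving runs 26 September 2016 – 16 April 2017; April 15, 2017 is inside that window, so Varesk Coast is at UTC+02:45.
14:15 Varesk Coast − 2h45m = 11:30 UTC.
1 March 2017 is a Wednesday, so the first Sunday is March 5.
1 September 2017 is a Friday, so the first Sunday is September 3.
At the standard offset (UTC+07:00), 11:30 UTC + 7h = 18:30 Varos Zone standard time.
Daylight saving runs 5 March – 3 September; the standard-time date in Varos Zone, April 15, 2017, is inside that window, so Varos Zone is at UTC+08:00.
11:30 UTC + 8h = 19:30 Varos Zone.

19:30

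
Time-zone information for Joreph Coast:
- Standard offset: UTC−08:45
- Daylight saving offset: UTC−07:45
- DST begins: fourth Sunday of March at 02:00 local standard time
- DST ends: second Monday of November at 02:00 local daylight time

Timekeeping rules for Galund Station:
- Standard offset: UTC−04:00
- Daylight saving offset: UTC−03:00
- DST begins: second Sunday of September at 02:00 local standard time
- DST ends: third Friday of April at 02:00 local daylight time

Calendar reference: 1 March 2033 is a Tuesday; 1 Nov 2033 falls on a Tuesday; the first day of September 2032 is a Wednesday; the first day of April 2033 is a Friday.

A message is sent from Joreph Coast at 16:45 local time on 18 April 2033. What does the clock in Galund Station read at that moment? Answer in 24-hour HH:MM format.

20:30

1 March 2033 is a Tuesday, so the first Sunday is March 6 and the fourth is March 27.
1 November 2033 is a Tuesday, so the first Monday is November 7 and the second is November 14.
18 April 2033 falls between 27 March and 14 November, so daylight saving is in effect and Joreph Coast is at UTC−07:45.
16:45 Joreph Coast + 7h45m = 00:30 UTC (rolling into the next day, 19 April 2033).
1 September 2032 is a Wednesday, so the first Sunday is September 5 and the second is September 12.
1 April 2033 is a Friday, so the first Friday is April 1 and the third is April 15.
At the standard offset (UTC−04:00), 00:30 UTC − 4h = 20:30 Galund Station standard time (rolling into the previous day, 18 April 2033).
The standard-time date in Galund Station, 18 April 2033, is outside the daylight-saving period (12 September 2032 – 15 April 2033), so Galund Station is on standard time, UTC−04:00.
00:30 UTC − 4h = 20:30 Galund Station (rolling into the previous day, 18 April 2033).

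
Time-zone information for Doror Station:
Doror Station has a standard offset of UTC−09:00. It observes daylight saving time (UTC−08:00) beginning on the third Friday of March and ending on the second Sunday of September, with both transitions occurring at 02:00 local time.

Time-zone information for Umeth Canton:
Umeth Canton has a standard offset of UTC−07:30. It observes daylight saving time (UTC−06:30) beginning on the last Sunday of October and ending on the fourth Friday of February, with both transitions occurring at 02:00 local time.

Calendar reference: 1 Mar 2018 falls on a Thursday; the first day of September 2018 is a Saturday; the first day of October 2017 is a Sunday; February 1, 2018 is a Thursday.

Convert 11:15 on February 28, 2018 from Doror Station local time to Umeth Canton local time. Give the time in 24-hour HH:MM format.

1 March 2018 is a Thursday, so the first Friday is March 2 and the third is March 16.
1 September 2018 is a Saturday, so the first Sunday is September 2 and the second is September 9.
February 28, 2018 is outside the daylight-saving period (16 March – 9 September), so Doror Station is on standard time, UTC−09:00.
11:15 Doror Station + 9h = 20:15 UTC.
1 October 2017 is a Sunday, so Sundays fall on 1, 8, 15, 22, 29; the last is October 29.
1 February 2018 is a Thursday, so the first Friday is February 2 and the fourth is February 23.
At the standard offset (UTC−07:30), 20:15 UTC − 7h30m = 12:45 Umeth Canton standard time.
Daylight saving runs 29 October 2017 – 23 February 2018; the standard-time date in Umeth Canton, February 28, 2018, is outside that window, so Umeth Canton is on standard time at UTC−07:30.
20:15 UTC − 7h30m = 12:45 Umeth Canton.

12:45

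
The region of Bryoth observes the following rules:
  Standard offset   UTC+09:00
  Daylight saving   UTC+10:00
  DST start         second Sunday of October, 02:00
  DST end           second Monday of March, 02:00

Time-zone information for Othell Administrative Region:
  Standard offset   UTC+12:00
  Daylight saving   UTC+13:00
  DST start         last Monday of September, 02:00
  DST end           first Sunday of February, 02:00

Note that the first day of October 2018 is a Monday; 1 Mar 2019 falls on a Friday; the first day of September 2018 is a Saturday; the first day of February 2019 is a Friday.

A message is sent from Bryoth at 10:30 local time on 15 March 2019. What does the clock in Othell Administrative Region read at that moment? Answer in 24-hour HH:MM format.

1 October 2018 is a Monday, so the first Sunday is October 7 and the second is October 14.
1 March 2019 is a Friday, so the first Monday is March 4 and the second is March 11.
15 March 2019 does not fall between 14 October 2018 and 11 March 2019, so daylight saving is not in effect and Bryoth is at UTC+09:00.
10:30 Bryoth − 9h = 01:30 UTC.
1 September 2018 is a Saturday, so Mondays fall on 3, 10, 17, 24; the last is September 24.
1 February 2019 is a Friday, so the first Sunday is February 3.
At the standard offset (UTC+12:00), 01:30 UTC + 12h = 13:30 Othell Administrative Region standard time.
The standard-time date in Othell Administrative Region, 15 March 2019, is outside the daylight-saving period (24 September 2018 – 3 February 2019), so Othell Administrative Region is on standard time, UTC+12:00.
01:30 UTC + 12h = 13:30 Othell Administrative Region.

13:30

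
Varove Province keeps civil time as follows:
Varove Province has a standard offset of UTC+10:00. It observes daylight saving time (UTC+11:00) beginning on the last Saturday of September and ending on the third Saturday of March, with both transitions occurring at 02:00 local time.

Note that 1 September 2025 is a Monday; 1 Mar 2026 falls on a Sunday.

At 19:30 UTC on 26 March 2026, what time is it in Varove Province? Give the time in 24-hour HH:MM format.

1 September 2025 is a Monday, so Saturdays fall on 6, 13, 20, 27; the last is September 27.
1 March 2026 is a Sunday, so the first Saturday is March 7 and the third is March 21.
At the standard offset (UTC+10:00), 19:30 UTC + 10h = 05:30 Varove Province standard time (rolling into the next day, 27 March 2026).
Daylight saving runs 27 September 2025 – 21 March 2026; the standard-time date in Varove Province, 27 March 2026, is outside that window, so Varove Province is on standard time at UTC+10:00.
19:30 UTC + 10h = 05:30 local (rolling into the next day, 27 March 2026).

05:30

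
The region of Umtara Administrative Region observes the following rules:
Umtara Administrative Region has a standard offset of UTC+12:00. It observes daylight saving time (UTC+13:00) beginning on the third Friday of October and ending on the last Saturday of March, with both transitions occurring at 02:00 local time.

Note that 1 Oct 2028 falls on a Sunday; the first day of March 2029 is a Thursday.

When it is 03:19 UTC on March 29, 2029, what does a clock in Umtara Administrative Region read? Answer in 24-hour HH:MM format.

1 October 2028 is a Sunday, so the first Friday is October 6 and the third is October 20.
1 March 2029 is a Thursday, so Saturdays fall on 3, 10, 17, 24, 31; the last is March 31.
At the standard offset (UTC+12:00), 03:19 UTC + 12h = 15:19 Umtara Administrative Region standard time.
Daylight saving runs 20 October 2028 – 31 March 2029; the standard-time date in Umtara Administrative Region, March 29, 2029, is inside that window, so Umtara Administrative Region is at UTC+13:00.
03:19 UTC + 13h = 16:19 local.

16:19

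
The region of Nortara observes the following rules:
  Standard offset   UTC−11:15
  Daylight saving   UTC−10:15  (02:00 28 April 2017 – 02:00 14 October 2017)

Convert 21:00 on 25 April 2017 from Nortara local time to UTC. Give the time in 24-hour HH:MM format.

08:15

Daylight saving runs 28 April – 14 October; 25 April 2017 is outside that window, so Nortara is on standard time at UTC−11:15.
21:00 local + 11h15m = 08:15 UTC (rolling into the next day, 26 April 2017).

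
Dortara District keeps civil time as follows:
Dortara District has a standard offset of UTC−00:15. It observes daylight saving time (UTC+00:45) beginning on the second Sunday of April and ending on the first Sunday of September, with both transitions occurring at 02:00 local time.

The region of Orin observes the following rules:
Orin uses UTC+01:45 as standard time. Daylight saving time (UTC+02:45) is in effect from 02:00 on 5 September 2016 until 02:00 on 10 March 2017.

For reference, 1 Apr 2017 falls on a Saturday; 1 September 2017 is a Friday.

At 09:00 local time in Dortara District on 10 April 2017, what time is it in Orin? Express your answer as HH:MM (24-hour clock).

1 April 2017 is a Saturday, so the first Sunday is April 2 and the second is April 9.
1 September 2017 is a Friday, so the first Sunday is September 3.
10 April 2017 lies within the daylight-saving period (9 April – 3 September), so Dortara District is on daylight time, UTC+00:45.
09:00 Dortara District − 0h45m = 08:15 UTC.
At the standard offset (UTC+01:45), 08:15 UTC + 1h45m = 10:00 Orin standard time.
The standard-time date in Orin, 10 April 2017, is outside the daylight-saving period (5 September 2016 – 10 March 2017), so Orin is on standard time, UTC+01:45.
08:15 UTC + 1h45m = 10:00 Orin.

10:00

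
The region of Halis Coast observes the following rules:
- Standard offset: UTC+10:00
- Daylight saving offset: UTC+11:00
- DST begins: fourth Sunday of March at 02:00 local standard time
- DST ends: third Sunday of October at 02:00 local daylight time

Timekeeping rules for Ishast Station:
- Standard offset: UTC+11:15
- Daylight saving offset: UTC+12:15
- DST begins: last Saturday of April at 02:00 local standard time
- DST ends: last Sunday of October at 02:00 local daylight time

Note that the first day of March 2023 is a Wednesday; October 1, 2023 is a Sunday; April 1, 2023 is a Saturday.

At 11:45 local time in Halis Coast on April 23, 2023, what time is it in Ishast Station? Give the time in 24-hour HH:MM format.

12:00

1 March 2023 is a Wednesday, so the first Sunday is March 5 and the fourth is March 26.
1 October 2023 is a Sunday, so the first Sunday is October 1 and the third is October 15.
Daylight saving runs 26 March – 15 October; April 23, 2023 is inside that window, so Halis Coast is at UTC+11:00.
11:45 Halis Coast − 11h = 00:45 UTC.
1 April 2023 is a Saturday, so Saturdays fall on 1, 8, 15, 22, 29; the last is April 29.
1 October 2023 is a Sunday, so Sundays fall on 1, 8, 15, 22, 29; the last is October 29.
At the standard offset (UTC+11:15), 00:45 UTC + 11h15m = 12:00 Ishast Station standard time.
Daylight saving runs 29 April – 29 October; the standard-time date in Ishast Station, April 23, 2023, is outside that window, so Ishast Station is on standard time at UTC+11:15.
00:45 UTC + 11h15m = 12:00 Ishast Station.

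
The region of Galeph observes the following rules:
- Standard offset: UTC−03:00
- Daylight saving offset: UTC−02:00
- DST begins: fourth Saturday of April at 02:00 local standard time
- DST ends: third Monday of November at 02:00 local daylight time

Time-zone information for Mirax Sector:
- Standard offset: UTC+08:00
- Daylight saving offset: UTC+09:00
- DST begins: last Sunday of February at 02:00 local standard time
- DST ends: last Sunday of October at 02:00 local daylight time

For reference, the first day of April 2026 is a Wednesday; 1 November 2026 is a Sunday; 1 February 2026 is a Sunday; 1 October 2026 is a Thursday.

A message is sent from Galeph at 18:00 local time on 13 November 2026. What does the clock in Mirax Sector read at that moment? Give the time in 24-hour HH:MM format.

1 April 2026 is a Wednesday, so the first Saturday is April 4 and the fourth is April 25.
1 November 2026 is a Sunday, so the first Monday is November 2 and the third is November 16.
13 November 2026 falls between 25 April and 16 November, so daylight saving is in effect and Galeph is at UTC−02:00.
18:00 Galeph + 2h = 20:00 UTC.
1 February 2026 is a Sunday, so Sundays fall on 1, 8, 15, 22; the last is February 22.
1 October 2026 is a Thursday, so Sundays fall on 4, 11, 18, 25; the last is October 25.
At the standard offset (UTC+08:00), 20:00 UTC + 8h = 04:00 Mirax Sector standard time (rolling into the next day, 14 November 2026).
Daylight saving runs 22 February – 25 October; the standard-time date in Mirax Sector, 14 November 2026, is outside that window, so Mirax Sector is on standard time at UTC+08:00.
20:00 UTC + 8h = 04:00 Mirax Sector (rolling into the next day, 14 November 2026).

04:00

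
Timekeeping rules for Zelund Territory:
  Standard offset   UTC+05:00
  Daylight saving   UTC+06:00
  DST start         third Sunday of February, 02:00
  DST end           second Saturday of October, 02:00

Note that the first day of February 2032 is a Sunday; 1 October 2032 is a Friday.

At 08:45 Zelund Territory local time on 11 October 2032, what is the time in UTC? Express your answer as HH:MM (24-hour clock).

1 February 2032 is a Sunday, so the first Sunday is February 1 and the third is February 15.
1 October 2032 is a Friday, so the first Saturday is October 2 and the second is October 9.
11 October 2032 does not fall between 15 February and 9 October, so daylight saving is not in effect and Zelund Territory is at UTC+05:00.
08:45 local − 5h = 03:45 UTC.

03:45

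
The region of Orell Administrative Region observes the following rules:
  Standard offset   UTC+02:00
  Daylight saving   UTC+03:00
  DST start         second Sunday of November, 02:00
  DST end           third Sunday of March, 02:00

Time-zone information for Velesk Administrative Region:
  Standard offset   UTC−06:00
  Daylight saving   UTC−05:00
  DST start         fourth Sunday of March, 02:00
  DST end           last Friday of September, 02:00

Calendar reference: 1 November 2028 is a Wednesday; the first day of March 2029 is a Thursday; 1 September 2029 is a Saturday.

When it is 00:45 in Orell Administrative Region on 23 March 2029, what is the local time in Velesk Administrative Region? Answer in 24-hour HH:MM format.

1 November 2028 is a Wednesday, so the first Sunday is November 5 and the second is November 12.
1 March 2029 is a Thursday, so the first Sunday is March 4 and the third is March 18.
Daylight saving runs 12 November 2028 – 18 March 2029; 23 March 2029 is outside that window, so Orell Administrative Region is on standard time at UTC+02:00.
00:45 Orell Administrative Region − 2h = 22:45 UTC (rolling into the previous day, 22 March 2029).
1 March 2029 is a Thursday, so the first Sunday is March 4 and the fourth is March 25.
1 September 2029 is a Saturday, so Fridays fall on 7, 14, 21, 28; the last is September 28.
At the standard offset (UTC−06:00), 22:45 UTC − 6h = 16:45 Velesk Administrative Region standard time.
The standard-time date in Velesk Administrative Region, 22 March 2029, does not fall between 25 March and 28 September, so daylight saving is not in effect and Velesk Administrative Region is at UTC−06:00.
22:45 UTC − 6h = 16:45 Velesk Administrative Region.

16:45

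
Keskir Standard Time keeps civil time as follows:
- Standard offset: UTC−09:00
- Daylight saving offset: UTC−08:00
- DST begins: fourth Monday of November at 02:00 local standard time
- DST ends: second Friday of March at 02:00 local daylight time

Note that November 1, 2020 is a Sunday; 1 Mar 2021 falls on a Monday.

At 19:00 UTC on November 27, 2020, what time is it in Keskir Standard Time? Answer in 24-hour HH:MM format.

11:00

1 November 2020 is a Sunday, so the first Monday is November 2 and the fourth is November 23.
1 March 2021 is a Monday, so the first Friday is March 5 and the second is March 12.
At the standard offset (UTC−09:00), 19:00 UTC − 9h = 10:00 Keskir Standard Time standard time.
The standard-time date in Keskir Standard Time, November 27, 2020, falls between 23 November 2020 and 12 March 2021, so daylight saving is in effect and Keskir Standard Time is at UTC−08:00.
19:00 UTC − 8h = 11:00 local.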